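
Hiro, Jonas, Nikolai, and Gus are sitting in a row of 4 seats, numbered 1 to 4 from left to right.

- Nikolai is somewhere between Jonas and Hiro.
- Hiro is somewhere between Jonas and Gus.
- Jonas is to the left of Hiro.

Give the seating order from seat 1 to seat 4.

From clue 1: Nikolai is in {2,3}.
From clues 1–2: Hiro is in {2,3}.
From clues 1–3: Jonas → seat 1, Nikolai → seat 2, Hiro → seat 3, Gus → seat 4.

Jonas, Nikolai, Hiro, Gus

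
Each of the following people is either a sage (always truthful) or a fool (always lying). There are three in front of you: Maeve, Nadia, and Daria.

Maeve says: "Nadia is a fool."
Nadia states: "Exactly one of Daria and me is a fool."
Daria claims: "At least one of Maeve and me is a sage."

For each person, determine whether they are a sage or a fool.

Maeve: fool, Nadia: sage, Daria: fool

Consider Maeve. Suppose Maeve is a sage.
Then no assignment of the remaining roles makes every statement match its speaker's type — contradiction.
So Maeve is a fool.
Consider Nadia. Suppose Nadia is a fool.
Then Maeve's statement comes out true, contradicting Maeve being a fool.
So Nadia is a sage.
Consider Daria. Suppose Daria is a sage.
Then Nadia's statement comes out false, contradicting Nadia being a sage.
So Daria is a fool.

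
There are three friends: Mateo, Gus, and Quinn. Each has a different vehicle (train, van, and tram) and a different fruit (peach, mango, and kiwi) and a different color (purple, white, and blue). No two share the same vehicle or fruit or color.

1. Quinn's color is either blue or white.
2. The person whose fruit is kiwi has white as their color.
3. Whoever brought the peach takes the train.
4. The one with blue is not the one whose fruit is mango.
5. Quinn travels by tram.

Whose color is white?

With clues 1–5, Gus and Mateo are impossible for the one with color white.
That leaves Quinn.

Quinn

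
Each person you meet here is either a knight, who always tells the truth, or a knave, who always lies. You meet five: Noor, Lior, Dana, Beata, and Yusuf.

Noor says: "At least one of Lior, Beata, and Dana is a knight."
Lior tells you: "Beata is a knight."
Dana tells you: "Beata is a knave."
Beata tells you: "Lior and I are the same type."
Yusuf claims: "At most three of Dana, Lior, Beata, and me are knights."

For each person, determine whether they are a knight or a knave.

Noor: knight, Lior: knight, Dana: knave, Beata: knight, Yusuf: knight

Consider Noor. Suppose Noor is a knave.
Then no assignment of the remaining roles makes every statement match its speaker's type — contradiction.
So Noor is a knight.
Consider Lior. Suppose Lior is a knave.
Then whichever role Beata has, Beata's statement has the wrong truth value — contradiction.
So Lior is a knight.
Consider Dana. Suppose Dana is a knight.
Then no assignment of the remaining roles makes every statement match its speaker's type — contradiction.
So Dana is a knave.
With that fixed, Yusuf's statement is true, so Yusuf is a knight.
Consider Beata. Suppose Beata is a knave.
Then Lior's statement comes out false, contradicting Lior being a knight.
So Beata is a knight.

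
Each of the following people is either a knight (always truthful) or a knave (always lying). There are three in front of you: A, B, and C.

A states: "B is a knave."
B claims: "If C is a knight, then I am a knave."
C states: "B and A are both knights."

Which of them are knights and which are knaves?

Consider A. Suppose A is a knight.
Then no assignment of the remaining roles makes every statement match its speaker's type — contradiction.
So A is a knave.
With that fixed, C's statement is false, so C is a knave.
With that fixed, B's statement is true, so B is a knight.

A: knave, B: knight, C: knave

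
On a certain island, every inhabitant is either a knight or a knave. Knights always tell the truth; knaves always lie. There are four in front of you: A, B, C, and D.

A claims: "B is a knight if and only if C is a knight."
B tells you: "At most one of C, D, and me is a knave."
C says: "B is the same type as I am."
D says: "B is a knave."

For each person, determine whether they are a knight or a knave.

A: knight, B: knight, C: knight, D: knave

Consider A. Suppose A is a knave.
Then no assignment of the remaining roles makes every statement match its speaker's type — contradiction.
So A is a knight.
Consider B. Suppose B is a knave.
Then whichever role C has, C's statement has the wrong truth value — contradiction.
So B is a knight.
With that fixed, D's statement is false, so D is a knave.
Consider C. Suppose C is a knave.
Then A's statement comes out false, contradicting A being a knight.
So C is a knight.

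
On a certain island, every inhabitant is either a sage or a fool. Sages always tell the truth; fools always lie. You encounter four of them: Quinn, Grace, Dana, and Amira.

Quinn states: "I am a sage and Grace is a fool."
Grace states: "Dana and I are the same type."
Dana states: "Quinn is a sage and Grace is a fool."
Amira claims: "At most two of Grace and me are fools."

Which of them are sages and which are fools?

Quinn: sage, Grace: fool, Dana: sage, Amira: sage

Regardless of anyone's role, Amira's statement is true, so Amira is a sage.
Consider Quinn. Suppose Quinn is a fool.
Then no assignment of the remaining roles makes every statement match its speaker's type — contradiction.
So Quinn is a sage.
Consider Grace. Suppose Grace is a sage.
Then Quinn's statement comes out false, contradicting Quinn being a sage.
So Grace is a fool.
With that fixed, Dana's statement is true, so Dana is a sage.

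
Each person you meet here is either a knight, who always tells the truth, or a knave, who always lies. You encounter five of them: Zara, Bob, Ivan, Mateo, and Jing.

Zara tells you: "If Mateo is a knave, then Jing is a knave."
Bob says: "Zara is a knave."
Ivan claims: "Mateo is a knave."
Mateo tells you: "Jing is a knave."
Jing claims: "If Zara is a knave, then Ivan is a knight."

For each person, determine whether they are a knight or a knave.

Consider Zara. Suppose Zara is a knight.
Then no assignment of the remaining roles makes every statement match its speaker's type — contradiction.
So Zara is a knave.
With that fixed, Bob's statement is true, so Bob is a knight.
Consider Ivan. Suppose Ivan is a knave.
Then no assignment of the remaining roles makes every statement match its speaker's type — contradiction.
So Ivan is a knight.
With that fixed, Jing's statement is true, so Jing is a knight.
With that fixed, Mateo's statement is false, so Mateo is a knave.

Zara: knave, Bob: knight, Ivan: knight, Mateo: knave, Jing: knight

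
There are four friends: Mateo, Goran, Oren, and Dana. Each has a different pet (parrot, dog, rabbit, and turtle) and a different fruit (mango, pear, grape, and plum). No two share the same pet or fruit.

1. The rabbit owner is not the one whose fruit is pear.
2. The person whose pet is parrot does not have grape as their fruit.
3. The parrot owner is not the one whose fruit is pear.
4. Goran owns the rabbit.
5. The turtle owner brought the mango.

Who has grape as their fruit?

With clues 1–5, Dana, Mateo, and Oren are impossible for the one with fruit grape.
That leaves Goran.

Goran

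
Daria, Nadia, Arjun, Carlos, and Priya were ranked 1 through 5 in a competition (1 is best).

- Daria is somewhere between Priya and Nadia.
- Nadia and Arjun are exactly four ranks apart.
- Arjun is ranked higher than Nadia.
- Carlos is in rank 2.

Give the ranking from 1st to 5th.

Arjun, Carlos, Priya, Daria, Nadia

From clue 1: Daria is in {2,3,4}.
From clues 1–2: Nadia is in {1,5}.
From clues 1–3: Arjun → rank 1, Nadia → rank 5.
From clues 1–4: Carlos → rank 2, Priya → rank 3, Daria → rank 4.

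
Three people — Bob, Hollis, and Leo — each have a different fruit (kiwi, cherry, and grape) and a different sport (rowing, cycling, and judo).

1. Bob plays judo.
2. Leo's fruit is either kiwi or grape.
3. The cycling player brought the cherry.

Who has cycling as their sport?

Clue 1 rules out Bob for the one with sport cycling.
With clues 1–3, Leo is impossible for the one with sport cycling.
That leaves Hollis.

Hollis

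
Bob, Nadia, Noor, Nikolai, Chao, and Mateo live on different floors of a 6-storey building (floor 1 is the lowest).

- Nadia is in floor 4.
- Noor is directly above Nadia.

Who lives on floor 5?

With clue 1, Nadia is ruled out for floor 5.
With clues 1–2, Bob, Chao, Mateo, and Nikolai are ruled out for floor 5.
So floor 5 is Noor.

Noor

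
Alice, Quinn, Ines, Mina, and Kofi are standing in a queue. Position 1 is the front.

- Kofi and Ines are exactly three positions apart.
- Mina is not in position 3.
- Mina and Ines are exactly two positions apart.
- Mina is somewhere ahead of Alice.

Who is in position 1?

With clues 1–3, Ines and Mina are ruled out for position 1.
With clues 1–4, Alice and Quinn are ruled out for position 1.
So position 1 is Kofi.

Kofi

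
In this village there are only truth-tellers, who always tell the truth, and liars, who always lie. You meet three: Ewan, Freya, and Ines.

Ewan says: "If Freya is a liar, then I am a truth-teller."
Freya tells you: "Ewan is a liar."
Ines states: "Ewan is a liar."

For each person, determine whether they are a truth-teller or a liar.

Ewan: truth-teller, Freya: liar, Ines: liar

Consider Ewan. Suppose Ewan is a liar.
Then no assignment of the remaining roles makes every statement match its speaker's type — contradiction.
So Ewan is a truth-teller.
With that fixed, Freya's statement is false, so Freya is a liar.
With that fixed, Ines's statement is false, so Ines is a liar.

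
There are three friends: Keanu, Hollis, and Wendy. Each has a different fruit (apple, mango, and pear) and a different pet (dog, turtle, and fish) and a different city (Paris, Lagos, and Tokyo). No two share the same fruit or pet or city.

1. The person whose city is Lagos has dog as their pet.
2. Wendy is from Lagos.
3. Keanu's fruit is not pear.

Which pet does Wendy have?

With clues 1–2, fish and turtle are impossible for Wendy's pet.
That leaves dog.

dog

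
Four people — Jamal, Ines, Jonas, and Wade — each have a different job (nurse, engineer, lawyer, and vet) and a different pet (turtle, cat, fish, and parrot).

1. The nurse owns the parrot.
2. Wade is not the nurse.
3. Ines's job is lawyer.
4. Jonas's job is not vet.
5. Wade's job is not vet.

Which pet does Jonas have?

parrot

With clues 1–5, cat, fish, and turtle are impossible for Jonas's pet.
That leaves parrot.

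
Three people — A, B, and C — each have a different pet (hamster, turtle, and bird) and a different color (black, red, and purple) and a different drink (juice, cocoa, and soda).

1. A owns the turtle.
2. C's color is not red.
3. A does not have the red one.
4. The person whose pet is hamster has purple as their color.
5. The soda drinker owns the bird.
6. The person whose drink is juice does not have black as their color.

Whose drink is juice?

With clues 1–5, B is impossible for the one with drink juice.
With clues 1–6, A is impossible for the one with drink juice.
That leaves C.

C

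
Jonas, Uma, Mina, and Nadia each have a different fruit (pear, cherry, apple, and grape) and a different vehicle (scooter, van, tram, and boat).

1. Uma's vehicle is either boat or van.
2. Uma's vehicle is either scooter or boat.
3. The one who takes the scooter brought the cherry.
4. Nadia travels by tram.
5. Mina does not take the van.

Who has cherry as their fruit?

Mina

With clues 1–3, Uma is impossible for the one with fruit cherry.
With clues 1–4, Nadia is impossible for the one with fruit cherry.
With clues 1–5, Jonas is impossible for the one with fruit cherry.
That leaves Mina.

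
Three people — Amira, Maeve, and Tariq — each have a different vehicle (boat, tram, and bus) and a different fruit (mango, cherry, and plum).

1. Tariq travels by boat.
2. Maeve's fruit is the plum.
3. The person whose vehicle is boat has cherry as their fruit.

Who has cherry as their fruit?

Tariq

With clues 1–2, Maeve is impossible for the one with fruit cherry.
With clues 1–3, Amira is impossible for the one with fruit cherry.
That leaves Tariq.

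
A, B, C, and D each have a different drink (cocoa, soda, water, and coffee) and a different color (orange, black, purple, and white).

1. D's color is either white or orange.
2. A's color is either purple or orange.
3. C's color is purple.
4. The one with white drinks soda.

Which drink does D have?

soda

With clues 1–4, cocoa, coffee, and water are impossible for D's drink.
That leaves soda.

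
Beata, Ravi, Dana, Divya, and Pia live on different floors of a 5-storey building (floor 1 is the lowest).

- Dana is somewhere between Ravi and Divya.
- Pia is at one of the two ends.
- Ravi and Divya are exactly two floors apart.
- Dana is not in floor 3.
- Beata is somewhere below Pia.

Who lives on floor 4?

With clues 1–2, Pia is ruled out for floor 4.
With clues 1–4, Divya and Ravi are ruled out for floor 4.
With clues 1–5, Dana is ruled out for floor 4.
So floor 4 is Beata.

Beata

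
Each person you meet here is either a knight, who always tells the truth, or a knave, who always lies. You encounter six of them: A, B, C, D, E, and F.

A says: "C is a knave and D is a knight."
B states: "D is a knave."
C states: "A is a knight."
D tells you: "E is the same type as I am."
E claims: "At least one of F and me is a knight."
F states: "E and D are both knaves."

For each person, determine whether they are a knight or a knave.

Consider A. Suppose A is a knight.
Then no assignment of the remaining roles makes every statement match its speaker's type — contradiction.
So A is a knave.
With that fixed, C's statement is false, so C is a knave.
Consider B. Suppose B is a knave.
Then no assignment of the remaining roles makes every statement match its speaker's type — contradiction.
So B is a knight.
Consider D. Suppose D is a knight.
Then A's statement comes out true, contradicting A being a knave.
So D is a knave.
Consider E. Suppose E is a knave.
Then D's statement comes out true, contradicting D being a knave.
So E is a knight.
With that fixed, F's statement is false, so F is a knave.

A: knave, B: knight, C: knave, D: knave, E: knight, F: knave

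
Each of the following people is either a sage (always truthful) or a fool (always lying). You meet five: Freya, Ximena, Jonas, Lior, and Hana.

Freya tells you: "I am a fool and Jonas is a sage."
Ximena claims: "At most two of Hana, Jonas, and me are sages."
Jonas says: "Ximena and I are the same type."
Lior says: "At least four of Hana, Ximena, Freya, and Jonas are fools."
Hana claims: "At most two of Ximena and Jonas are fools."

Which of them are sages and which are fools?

Regardless of anyone's role, Hana's statement is true, so Hana is a sage.
With that fixed, Lior's statement is false, so Lior is a fool.
Consider Freya. Suppose Freya is a sage.
Then Freya's own statement would have to be true, but it can't be — contradiction.
So Freya is a fool.
Consider Ximena. Suppose Ximena is a fool.
Then Ximena's own statement would have to be false, but it can't be — contradiction.
So Ximena is a sage.
Consider Jonas. Suppose Jonas is a sage.
Then Freya's statement comes out true, contradicting Freya being a fool.
So Jonas is a fool.

Freya: fool, Ximena: sage, Jonas: fool, Lior: fool, Hana: sage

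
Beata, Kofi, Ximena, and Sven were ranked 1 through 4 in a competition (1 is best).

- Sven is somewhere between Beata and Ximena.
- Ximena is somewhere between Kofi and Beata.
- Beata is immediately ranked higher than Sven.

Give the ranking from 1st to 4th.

Beata, Sven, Ximena, Kofi

From clue 1: Sven is in {2,3}.
From clues 1–2: Beata is in {1,4}.
From clues 1–3: Beata → rank 1, Sven → rank 2, Ximena → rank 3, Kofi → rank 4.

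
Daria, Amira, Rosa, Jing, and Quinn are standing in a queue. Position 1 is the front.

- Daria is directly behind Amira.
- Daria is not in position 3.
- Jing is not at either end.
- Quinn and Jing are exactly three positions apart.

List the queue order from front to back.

Rosa, Jing, Amira, Daria, Quinn

From clue 1: Daria is in {2,3,4,5}.
From clues 1–2: Daria is in {2,4,5}.
From clues 1–4: Rosa → position 1, Jing → position 2, Amira → position 3, Daria → position 4, Quinn → position 5.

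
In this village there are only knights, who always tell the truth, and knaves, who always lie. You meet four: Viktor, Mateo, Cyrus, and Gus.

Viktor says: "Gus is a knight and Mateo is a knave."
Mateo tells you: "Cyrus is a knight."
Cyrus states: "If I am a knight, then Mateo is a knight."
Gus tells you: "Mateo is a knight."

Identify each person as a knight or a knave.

Viktor: knave, Mateo: knight, Cyrus: knight, Gus: knight

Consider Viktor. Suppose Viktor is a knight.
Then no assignment of the remaining roles makes every statement match its speaker's type — contradiction.
So Viktor is a knave.
Consider Mateo. Suppose Mateo is a knave.
Then whichever role Cyrus has, Cyrus's statement has the wrong truth value — contradiction.
So Mateo is a knight.
With that fixed, Cyrus's statement is true, so Cyrus is a knight.
With that fixed, Gus's statement is true, so Gus is a knight.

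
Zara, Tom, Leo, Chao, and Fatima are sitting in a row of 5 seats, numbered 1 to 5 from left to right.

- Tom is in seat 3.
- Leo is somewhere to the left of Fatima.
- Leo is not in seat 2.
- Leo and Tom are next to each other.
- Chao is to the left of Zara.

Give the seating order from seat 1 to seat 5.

Chao, Zara, Tom, Leo, Fatima

From clue 1: Tom → seat 3.
From clues 1–2: Leo is in {1,2,4}.
From clues 1–3: Leo is in {1,4}.
From clues 1–4: Leo → seat 4, Fatima → seat 5.
From clues 1–5: Chao → seat 1, Zara → seat 2.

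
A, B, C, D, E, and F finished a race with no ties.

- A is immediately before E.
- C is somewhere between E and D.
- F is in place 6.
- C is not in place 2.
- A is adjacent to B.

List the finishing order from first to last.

B, A, E, C, D, F

From clue 1: A is in {1,2,3,4,5}.
From clues 1–2: C is in {2,3,4,5}.
From clues 1–3: F → place 6.
From clues 1–4: C is in {3,4}.
From clues 1–5: B → place 1, A → place 2, E → place 3, C → place 4, D → place 5.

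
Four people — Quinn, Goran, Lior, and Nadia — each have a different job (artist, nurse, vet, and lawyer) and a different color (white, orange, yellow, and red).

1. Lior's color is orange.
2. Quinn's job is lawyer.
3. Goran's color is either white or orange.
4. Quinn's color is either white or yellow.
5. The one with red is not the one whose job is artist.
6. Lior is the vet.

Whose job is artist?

With clues 1–2, Quinn is impossible for the one with job artist.
With clues 1–5, Nadia is impossible for the one with job artist.
With clues 1–6, Lior is impossible for the one with job artist.
That leaves Goran.

Goran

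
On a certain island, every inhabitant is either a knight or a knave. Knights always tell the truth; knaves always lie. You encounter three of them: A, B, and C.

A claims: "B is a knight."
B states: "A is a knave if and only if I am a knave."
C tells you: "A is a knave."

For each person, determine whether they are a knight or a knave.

A: knight, B: knight, C: knave

Consider A. Suppose A is a knave.
Then whichever role B has, B's statement has the wrong truth value — contradiction.
So A is a knight.
With that fixed, C's statement is false, so C is a knave.
Consider B. Suppose B is a knave.
Then A's statement comes out false, contradicting A being a knight.
So B is a knight.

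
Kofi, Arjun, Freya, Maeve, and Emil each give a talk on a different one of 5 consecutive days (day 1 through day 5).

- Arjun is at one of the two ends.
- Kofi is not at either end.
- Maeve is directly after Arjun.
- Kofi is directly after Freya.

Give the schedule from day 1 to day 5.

From clue 1: Arjun is in {1,5}.
From clues 1–3: Arjun → day 1, Maeve → day 2.
From clues 1–4: Freya → day 3, Kofi → day 4, Emil → day 5.

Arjun, Maeve, Freya, Kofi, Emil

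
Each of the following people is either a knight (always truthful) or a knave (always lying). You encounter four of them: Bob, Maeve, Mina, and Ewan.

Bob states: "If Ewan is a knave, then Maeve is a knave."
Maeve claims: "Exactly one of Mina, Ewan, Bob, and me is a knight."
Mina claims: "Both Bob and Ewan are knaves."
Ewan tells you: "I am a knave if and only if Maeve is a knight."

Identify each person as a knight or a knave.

Consider Bob. Suppose Bob is a knave.
Then no assignment of the remaining roles makes every statement match its speaker's type — contradiction.
So Bob is a knight.
With that fixed, Mina's statement is false, so Mina is a knave.
Consider Maeve. Suppose Maeve is a knight.
Then Maeve's own statement would have to be true, but it can't be — contradiction.
So Maeve is a knave.
Consider Ewan. Suppose Ewan is a knave.
Then Maeve's statement comes out true, contradicting Maeve being a knave.
So Ewan is a knight.

Bob: knight, Maeve: knave, Mina: knave, Ewan: knight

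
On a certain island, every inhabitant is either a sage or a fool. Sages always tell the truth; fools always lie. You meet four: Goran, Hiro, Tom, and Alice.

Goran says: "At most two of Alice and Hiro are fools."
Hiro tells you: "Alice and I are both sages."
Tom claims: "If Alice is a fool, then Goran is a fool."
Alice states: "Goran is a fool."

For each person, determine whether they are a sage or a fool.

Goran: sage, Hiro: fool, Tom: fool, Alice: fool

Regardless of anyone's role, Goran's statement is true, so Goran is a sage.
With that fixed, Alice's statement is false, so Alice is a fool.
With that fixed, Hiro's statement is false, so Hiro is a fool.
With that fixed, Tom's statement is false, so Tom is a fool.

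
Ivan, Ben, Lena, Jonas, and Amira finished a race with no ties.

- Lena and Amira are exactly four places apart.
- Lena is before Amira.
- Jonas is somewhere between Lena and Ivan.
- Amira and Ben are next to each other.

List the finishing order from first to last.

From clue 1: Lena is in {1,5}.
From clues 1–2: Lena → place 1, Amira → place 5.
From clues 1–3: Ivan is in {3,4}.
From clues 1–4: Jonas → place 2, Ivan → place 3, Ben → place 4.

Lena, Jonas, Ivan, Ben, Amira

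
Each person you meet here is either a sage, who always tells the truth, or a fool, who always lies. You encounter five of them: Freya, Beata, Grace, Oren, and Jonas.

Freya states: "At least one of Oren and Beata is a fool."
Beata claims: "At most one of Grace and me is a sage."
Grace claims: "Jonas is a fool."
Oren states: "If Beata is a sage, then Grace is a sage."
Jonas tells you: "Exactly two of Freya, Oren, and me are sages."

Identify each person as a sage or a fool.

Consider Freya. Suppose Freya is a fool.
Then no assignment of the remaining roles makes every statement match its speaker's type — contradiction.
So Freya is a sage.
Consider Beata. Suppose Beata is a fool.
Then Beata's own statement would have to be false, but it can't be — contradiction.
So Beata is a sage.
Consider Grace. Suppose Grace is a sage.
Then Beata's statement comes out false, contradicting Beata being a sage.
So Grace is a fool.
With that fixed, Oren's statement is false, so Oren is a fool.
Consider Jonas. Suppose Jonas is a fool.
Then Grace's statement comes out true, contradicting Grace being a fool.
So Jonas is a sage.

Freya: sage, Beata: sage, Grace: fool, Oren: fool, Jonas: sage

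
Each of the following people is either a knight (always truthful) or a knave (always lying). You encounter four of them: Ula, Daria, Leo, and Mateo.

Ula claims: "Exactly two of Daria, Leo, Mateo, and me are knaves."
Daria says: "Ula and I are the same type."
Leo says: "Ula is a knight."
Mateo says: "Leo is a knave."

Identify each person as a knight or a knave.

Consider Ula. Suppose Ula is a knave.
Then whichever role Daria has, Daria's statement has the wrong truth value — contradiction.
So Ula is a knight.
With that fixed, Leo's statement is true, so Leo is a knight.
With that fixed, Mateo's statement is false, so Mateo is a knave.
Consider Daria. Suppose Daria is a knight.
Then Ula's statement comes out false, contradicting Ula being a knight.
So Daria is a knave.

Ula: knight, Daria: knave, Leo: knight, Mateo: knave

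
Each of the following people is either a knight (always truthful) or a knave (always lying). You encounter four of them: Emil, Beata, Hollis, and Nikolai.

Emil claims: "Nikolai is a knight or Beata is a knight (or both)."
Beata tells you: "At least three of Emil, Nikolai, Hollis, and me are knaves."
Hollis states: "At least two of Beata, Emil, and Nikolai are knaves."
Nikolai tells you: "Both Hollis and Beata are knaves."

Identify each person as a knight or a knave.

Emil: knight, Beata: knave, Hollis: knave, Nikolai: knight

Consider Emil. Suppose Emil is a knave.
Then no assignment of the remaining roles makes every statement match its speaker's type — contradiction.
So Emil is a knight.
Consider Beata. Suppose Beata is a knight.
Then Beata's own statement would have to be true, but it can't be — contradiction.
So Beata is a knave.
Consider Hollis. Suppose Hollis is a knight.
Then no assignment of the remaining roles makes every statement match its speaker's type — contradiction.
So Hollis is a knave.
With that fixed, Nikolai's statement is true, so Nikolai is a knight.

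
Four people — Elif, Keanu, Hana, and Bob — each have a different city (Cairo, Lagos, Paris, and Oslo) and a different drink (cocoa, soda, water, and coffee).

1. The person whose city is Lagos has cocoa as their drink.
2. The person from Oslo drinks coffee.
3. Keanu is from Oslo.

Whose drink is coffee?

With clues 1–3, Bob, Elif, and Hana are impossible for the one with drink coffee.
That leaves Keanu.

Keanu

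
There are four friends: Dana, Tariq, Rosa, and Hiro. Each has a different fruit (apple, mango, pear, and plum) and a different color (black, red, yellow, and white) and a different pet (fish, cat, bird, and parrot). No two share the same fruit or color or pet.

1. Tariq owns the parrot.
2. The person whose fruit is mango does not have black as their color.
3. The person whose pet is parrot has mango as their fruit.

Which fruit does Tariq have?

With clues 1–3, apple, pear, and plum are impossible for Tariq's fruit.
That leaves mango.

mango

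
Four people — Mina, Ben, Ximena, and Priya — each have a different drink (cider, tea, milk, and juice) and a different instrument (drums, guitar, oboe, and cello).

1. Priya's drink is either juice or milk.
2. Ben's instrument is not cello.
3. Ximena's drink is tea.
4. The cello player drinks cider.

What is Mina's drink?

With clues 1–3, tea is impossible for Mina's drink.
With clues 1–4, juice and milk are impossible for Mina's drink.
That leaves cider.

cider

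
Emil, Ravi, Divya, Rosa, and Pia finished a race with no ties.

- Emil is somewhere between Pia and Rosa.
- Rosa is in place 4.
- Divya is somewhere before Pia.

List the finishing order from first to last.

From clue 1: Emil is in {2,3,4}.
From clues 1–2: Rosa → place 4.
From clues 1–3: Divya → place 1, Pia → place 2, Emil → place 3, Ravi → place 5.

Divya, Pia, Emil, Rosa, Ravi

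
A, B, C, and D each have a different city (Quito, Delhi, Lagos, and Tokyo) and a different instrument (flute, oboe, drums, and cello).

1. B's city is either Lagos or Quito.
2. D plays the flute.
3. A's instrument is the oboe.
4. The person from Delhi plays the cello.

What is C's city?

Delhi

With clues 1–4, Lagos, Quito, and Tokyo are impossible for C's city.
That leaves Delhi.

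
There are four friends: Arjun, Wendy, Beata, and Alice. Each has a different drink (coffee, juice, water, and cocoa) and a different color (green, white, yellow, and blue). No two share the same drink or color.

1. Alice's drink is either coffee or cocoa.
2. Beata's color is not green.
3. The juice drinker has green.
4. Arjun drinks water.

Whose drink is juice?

Clue 1 rules out Alice for the one with drink juice.
With clues 1–3, Beata is impossible for the one with drink juice.
With clues 1–4, Arjun is impossible for the one with drink juice.
That leaves Wendy.

Wendy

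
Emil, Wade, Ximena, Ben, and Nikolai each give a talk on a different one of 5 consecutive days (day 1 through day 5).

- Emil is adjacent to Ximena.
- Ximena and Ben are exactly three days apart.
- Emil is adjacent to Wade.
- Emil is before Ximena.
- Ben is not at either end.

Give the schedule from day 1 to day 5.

From clues 1–2: Ximena is in {1,2,4,5}.
From clues 1–3: Nikolai is in {1,5}.
From clues 1–4: Emil is in {3,4}.
From clues 1–5: Nikolai → day 1, Ben → day 2, Wade → day 3, Emil → day 4, Ximena → day 5.

Nikolai, Ben, Wade, Emil, Ximena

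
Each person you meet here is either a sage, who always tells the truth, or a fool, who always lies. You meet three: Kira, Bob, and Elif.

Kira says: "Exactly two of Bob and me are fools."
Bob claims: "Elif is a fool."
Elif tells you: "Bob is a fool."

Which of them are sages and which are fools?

Consider Kira. Suppose Kira is a sage.
Then Kira's own statement would have to be true, but it can't be — contradiction.
So Kira is a fool.
Consider Bob. Suppose Bob is a fool.
Then Kira's statement comes out true, contradicting Kira being a fool.
So Bob is a sage.
With that fixed, Elif's statement is false, so Elif is a fool.

Kira: fool, Bob: sage, Elif: fool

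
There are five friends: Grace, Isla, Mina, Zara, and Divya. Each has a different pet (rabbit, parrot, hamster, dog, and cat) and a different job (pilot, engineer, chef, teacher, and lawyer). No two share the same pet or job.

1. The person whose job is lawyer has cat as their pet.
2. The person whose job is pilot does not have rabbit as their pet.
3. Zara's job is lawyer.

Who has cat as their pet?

With clues 1–3, Divya, Grace, Isla, and Mina are impossible for the one with pet cat.
That leaves Zara.

Zara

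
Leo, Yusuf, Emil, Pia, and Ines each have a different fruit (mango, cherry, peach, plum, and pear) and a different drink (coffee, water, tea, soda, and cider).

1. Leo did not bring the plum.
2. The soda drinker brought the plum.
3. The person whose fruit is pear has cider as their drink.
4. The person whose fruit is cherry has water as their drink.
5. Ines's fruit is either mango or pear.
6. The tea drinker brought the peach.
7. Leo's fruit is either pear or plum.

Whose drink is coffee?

With clues 1–7, Emil, Leo, Pia, and Yusuf are impossible for the one with drink coffee.
That leaves Ines.

Ines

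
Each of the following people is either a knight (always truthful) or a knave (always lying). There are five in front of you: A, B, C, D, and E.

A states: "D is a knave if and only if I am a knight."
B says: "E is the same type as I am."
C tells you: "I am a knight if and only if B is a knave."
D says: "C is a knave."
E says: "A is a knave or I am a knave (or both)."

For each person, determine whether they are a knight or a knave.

Consider A. Suppose A is a knight.
Then whichever role E has, E's statement has the wrong truth value — contradiction.
So A is a knave.
With that fixed, E's statement is true, so E is a knight.
Consider B. Suppose B is a knight.
Then whichever role C has, C's statement has the wrong truth value — contradiction.
So B is a knave.
Consider C. Suppose C is a knave.
Then no assignment of the remaining roles makes every statement match its speaker's type — contradiction.
So C is a knight.
With that fixed, D's statement is false, so D is a knave.

A: knave, B: knave, C: knight, D: knave, E: knight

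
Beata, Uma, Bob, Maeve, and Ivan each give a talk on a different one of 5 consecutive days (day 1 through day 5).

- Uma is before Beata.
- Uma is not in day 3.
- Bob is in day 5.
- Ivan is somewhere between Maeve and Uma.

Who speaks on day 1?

Uma

With clue 1, Beata is ruled out for day 1.
With clues 1–3, Bob is ruled out for day 1.
With clues 1–4, Ivan and Maeve are ruled out for day 1.
So day 1 is Uma.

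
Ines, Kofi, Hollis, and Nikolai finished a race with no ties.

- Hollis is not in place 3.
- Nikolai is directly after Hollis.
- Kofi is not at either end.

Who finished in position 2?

With clues 1–2, Ines and Kofi are ruled out for place 2.
With clues 1–3, Hollis is ruled out for place 2.
So place 2 is Nikolai.

Nikolai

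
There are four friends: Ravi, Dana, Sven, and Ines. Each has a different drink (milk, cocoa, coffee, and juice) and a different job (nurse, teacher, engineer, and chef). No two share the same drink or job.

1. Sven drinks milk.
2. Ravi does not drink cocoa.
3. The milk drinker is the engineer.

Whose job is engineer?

With clues 1–3, Dana, Ines, and Ravi are impossible for the one with job engineer.
That leaves Sven.

Sven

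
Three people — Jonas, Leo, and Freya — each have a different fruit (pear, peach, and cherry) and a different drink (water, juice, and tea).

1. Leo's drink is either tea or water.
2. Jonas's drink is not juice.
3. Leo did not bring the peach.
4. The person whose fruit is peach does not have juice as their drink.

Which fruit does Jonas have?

peach

With clues 1–4, cherry and pear are impossible for Jonas's fruit.
That leaves peach.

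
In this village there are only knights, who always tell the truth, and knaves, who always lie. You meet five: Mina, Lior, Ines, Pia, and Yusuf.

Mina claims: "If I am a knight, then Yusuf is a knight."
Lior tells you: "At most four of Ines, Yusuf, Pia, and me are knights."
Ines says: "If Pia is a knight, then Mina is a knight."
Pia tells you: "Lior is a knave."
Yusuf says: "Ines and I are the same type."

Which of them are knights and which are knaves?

Mina: knight, Lior: knight, Ines: knight, Pia: knave, Yusuf: knight

Regardless of anyone's role, Lior's statement is true, so Lior is a knight.
With that fixed, Pia's statement is false, so Pia is a knave.
With that fixed, Ines's statement is true, so Ines is a knight.
Consider Mina. Suppose Mina is a knave.
Then Mina's own statement would have to be false, but it can't be — contradiction.
So Mina is a knight.
Consider Yusuf. Suppose Yusuf is a knave.
Then Mina's statement comes out false, contradicting Mina being a knight.
So Yusuf is a knight.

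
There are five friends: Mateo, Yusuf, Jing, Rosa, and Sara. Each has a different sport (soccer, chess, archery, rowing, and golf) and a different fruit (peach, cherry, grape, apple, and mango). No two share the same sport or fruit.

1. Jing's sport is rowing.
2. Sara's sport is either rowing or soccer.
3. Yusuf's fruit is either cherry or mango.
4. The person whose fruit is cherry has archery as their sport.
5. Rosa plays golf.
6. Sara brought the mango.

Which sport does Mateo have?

chess

Clue 1 rules out rowing for Mateo's sport.
With clues 1–2, soccer is impossible for Mateo's sport.
With clues 1–5, golf is impossible for Mateo's sport.
With clues 1–6, archery is impossible for Mateo's sport.
That leaves chess.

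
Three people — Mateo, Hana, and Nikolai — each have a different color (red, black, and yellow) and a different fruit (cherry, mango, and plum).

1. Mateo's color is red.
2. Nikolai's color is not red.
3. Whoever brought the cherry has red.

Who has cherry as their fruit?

Mateo

With clues 1–3, Hana and Nikolai are impossible for the one with fruit cherry.
That leaves Mateo.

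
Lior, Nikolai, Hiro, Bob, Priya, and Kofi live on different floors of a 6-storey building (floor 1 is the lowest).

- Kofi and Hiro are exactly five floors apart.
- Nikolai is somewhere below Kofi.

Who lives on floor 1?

Hiro

With clue 1, Bob, Lior, Nikolai, and Priya are ruled out for floor 1.
With clues 1–2, Kofi is ruled out for floor 1.
So floor 1 is Hiro.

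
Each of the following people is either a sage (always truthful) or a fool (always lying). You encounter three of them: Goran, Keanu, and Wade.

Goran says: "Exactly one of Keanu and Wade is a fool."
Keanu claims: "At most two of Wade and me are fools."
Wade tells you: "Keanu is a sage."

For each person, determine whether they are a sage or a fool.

Regardless of anyone's role, Keanu's statement is true, so Keanu is a sage.
With that fixed, Wade's statement is true, so Wade is a sage.
With that fixed, Goran's statement is false, so Goran is a fool.

Goran: fool, Keanu: sage, Wade: sage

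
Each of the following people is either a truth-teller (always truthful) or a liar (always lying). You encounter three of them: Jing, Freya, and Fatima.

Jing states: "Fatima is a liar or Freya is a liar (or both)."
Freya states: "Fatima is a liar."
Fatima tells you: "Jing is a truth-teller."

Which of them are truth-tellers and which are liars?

Consider Jing. Suppose Jing is a liar.
Then no assignment of the remaining roles makes every statement match its speaker's type — contradiction.
So Jing is a truth-teller.
With that fixed, Fatima's statement is true, so Fatima is a truth-teller.
With that fixed, Freya's statement is false, so Freya is a liar.

Jing: truth-teller, Freya: liar, Fatima: truth-teller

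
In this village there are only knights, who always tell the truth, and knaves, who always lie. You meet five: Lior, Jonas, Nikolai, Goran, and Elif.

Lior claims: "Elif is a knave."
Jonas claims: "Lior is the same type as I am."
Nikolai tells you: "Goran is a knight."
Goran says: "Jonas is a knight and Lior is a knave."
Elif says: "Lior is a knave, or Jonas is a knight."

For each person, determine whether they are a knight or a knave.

Lior: knight, Jonas: knave, Nikolai: knave, Goran: knave, Elif: knave

Consider Lior. Suppose Lior is a knave.
Then whichever role Jonas has, Jonas's statement has the wrong truth value — contradiction.
So Lior is a knight.
With that fixed, Goran's statement is false, so Goran is a knave.
With that fixed, Nikolai's statement is false, so Nikolai is a knave.
Consider Jonas. Suppose Jonas is a knight.
Then no assignment of the remaining roles makes every statement match its speaker's type — contradiction.
So Jonas is a knave.
With that fixed, Elif's statement is false, so Elif is a knave.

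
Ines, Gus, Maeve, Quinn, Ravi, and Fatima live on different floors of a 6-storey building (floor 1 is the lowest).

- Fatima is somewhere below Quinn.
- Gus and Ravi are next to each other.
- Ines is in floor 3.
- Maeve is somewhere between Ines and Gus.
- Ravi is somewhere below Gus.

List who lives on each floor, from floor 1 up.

From clue 1: Quinn is in {2,3,4,5,6}.
From clues 1–3: Ines → floor 3.
From clues 1–4: Fatima → floor 1, Quinn → floor 2, Maeve → floor 4.
From clues 1–5: Ravi → floor 5, Gus → floor 6.

Fatima, Quinn, Ines, Maeve, Ravi, Gus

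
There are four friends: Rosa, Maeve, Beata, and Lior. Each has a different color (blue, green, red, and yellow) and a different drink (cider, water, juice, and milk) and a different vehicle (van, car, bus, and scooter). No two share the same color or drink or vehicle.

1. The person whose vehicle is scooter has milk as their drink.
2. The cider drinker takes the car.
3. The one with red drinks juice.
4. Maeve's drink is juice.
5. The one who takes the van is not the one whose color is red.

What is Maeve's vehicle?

bus

With clues 1–4, car and scooter are impossible for Maeve's vehicle.
With clues 1–5, van is impossible for Maeve's vehicle.
That leaves bus.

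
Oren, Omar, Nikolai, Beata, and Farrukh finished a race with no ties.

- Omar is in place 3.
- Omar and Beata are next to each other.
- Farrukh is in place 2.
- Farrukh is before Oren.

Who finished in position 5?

Oren

With clue 1, Omar is ruled out for place 5.
With clues 1–2, Beata is ruled out for place 5.
With clues 1–3, Farrukh is ruled out for place 5.
With clues 1–4, Nikolai is ruled out for place 5.
So place 5 is Oren.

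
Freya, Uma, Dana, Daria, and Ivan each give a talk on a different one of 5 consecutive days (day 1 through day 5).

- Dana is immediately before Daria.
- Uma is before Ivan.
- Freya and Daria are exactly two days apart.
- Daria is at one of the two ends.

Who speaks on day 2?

Ivan

With clues 1–3, Uma is ruled out for day 2.
With clues 1–4, Dana, Daria, and Freya are ruled out for day 2.
So day 2 is Ivan.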